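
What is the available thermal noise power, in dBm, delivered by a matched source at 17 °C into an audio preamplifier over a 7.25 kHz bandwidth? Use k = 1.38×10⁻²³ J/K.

T = 17 °C + 273.15 = 290.15 K
P_n = kTB = 1.38×10⁻²³ × 290.15 × 7.25×10³ = 2.90×10⁻¹⁷ W
In dBm: 10 log₁₀(2.90×10⁻¹⁷ / 10⁻³) = −135.4 dBm

−135.4 dBm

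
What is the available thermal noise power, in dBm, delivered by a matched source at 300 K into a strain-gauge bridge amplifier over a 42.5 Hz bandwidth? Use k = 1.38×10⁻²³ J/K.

−157.5 dBm

P_n = kTB = 1.38×10⁻²³ × 300 × 4.25×10¹ = 1.76×10⁻¹⁹ W
In dBm: 10 log₁₀(1.76×10⁻¹⁹ / 10⁻³) = −157.5 dBm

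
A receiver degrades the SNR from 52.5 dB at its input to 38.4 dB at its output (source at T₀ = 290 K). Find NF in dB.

14.1 dB

NF (dB) = SNR_in(dB) − SNR_out(dB) when the source is at T₀
NF = 52.5 − 38.4 = 14.1 dB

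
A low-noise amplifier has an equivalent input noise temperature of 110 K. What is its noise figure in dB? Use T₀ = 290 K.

1.40 dB

F = 1 + T_e/T₀ = 1 + 110/290 = 1.37931
NF = 10 log₁₀(1.37931) = 1.40 dB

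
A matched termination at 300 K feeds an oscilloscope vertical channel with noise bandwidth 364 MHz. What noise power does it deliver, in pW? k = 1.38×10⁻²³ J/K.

P_n = kTB = 1.38×10⁻²³ × 300 × 3.64×10⁸ = 1.51×10⁻¹² W = 1.51 pW

1.51 pW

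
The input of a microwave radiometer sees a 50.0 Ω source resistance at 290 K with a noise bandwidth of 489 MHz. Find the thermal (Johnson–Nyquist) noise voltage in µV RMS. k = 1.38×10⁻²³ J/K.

19.8 µV

V_n = √(4kTRB)
4kTRB = 4 × 1.38×10⁻²³ × 290 × 5.00×10¹ × 4.89×10⁸ = 3.91×10⁻¹⁰ V²
V_n = √(3.91×10⁻¹⁰) = 1.98×10⁻⁵ V = 19.8 µV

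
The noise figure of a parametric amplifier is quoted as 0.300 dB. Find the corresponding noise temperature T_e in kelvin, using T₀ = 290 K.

20.7 K

F = 10^(0.300/10) = 1.07152
T_e = (F − 1)·T₀ = (1.07152 − 1) × 290 = 20.7 K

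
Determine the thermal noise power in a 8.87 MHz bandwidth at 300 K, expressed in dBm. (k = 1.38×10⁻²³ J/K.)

−104.4 dBm

P_n = kTB = 1.38×10⁻²³ × 300 × 8.87×10⁶ = 3.67×10⁻¹⁴ W
In dBm: 10 log₁₀(3.67×10⁻¹⁴ / 10⁻³) = −104.4 dBm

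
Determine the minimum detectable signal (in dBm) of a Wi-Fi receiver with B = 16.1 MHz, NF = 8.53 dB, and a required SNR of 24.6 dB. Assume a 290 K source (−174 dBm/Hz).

−68.8 dBm

Sensitivity = −174 + 10 log₁₀(B) + NF + SNR_min
= −174 + 72.07 + 8.53 + 24.6
= −68.80 dBm → −68.8 dBm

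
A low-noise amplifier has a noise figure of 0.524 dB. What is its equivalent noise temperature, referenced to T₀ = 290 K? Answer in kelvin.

37.2 K

F = 10^(0.524/10) = 1.12824
T_e = (F − 1)·T₀ = (1.12824 − 1) × 290 = 37.2 K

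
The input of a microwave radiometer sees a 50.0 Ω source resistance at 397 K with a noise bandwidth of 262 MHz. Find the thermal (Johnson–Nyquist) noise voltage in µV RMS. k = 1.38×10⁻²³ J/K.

V_n = √(4kTRB)
4kTRB = 4 × 1.38×10⁻²³ × 397 × 5.00×10¹ × 2.62×10⁸ = 2.87×10⁻¹⁰ V²
V_n = √(2.87×10⁻¹⁰) = 1.69×10⁻⁵ V = 16.9 µV

16.9 µV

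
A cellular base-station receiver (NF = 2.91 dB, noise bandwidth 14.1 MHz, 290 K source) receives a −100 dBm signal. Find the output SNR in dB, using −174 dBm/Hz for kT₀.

−0.4 dB

Noise floor: N = −174 + 10 log₁₀(B) + NF
10 log₁₀(1.41×10⁷) = 71.49 dB
N = −174 + 71.49 + 2.91 = −99.60 dBm
SNR = P_sig − N = −100 − (−99.60) = −0.40 dB → −0.4 dB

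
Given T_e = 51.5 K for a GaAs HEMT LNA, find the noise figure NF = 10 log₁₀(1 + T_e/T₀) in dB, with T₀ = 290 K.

0.710 dB

F = 1 + T_e/T₀ = 1 + 51.5/290 = 1.17759
NF = 10 log₁₀(1.17759) = 0.710 dB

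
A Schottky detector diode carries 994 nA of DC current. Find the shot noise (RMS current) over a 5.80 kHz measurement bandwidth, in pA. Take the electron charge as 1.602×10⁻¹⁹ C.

I_n = √(2qI·B)
2qI·B = 2 × 1.602×10⁻¹⁹ × 9.94×10⁻⁷ × 5.80×10³ = 1.85×10⁻²¹ A²
I_n = √(1.85×10⁻²¹) = 4.30×10⁻¹¹ A = 43.0 pA

43.0 pA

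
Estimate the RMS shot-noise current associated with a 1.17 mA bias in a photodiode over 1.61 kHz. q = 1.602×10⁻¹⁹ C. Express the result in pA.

I_n = √(2qI·B)
2qI·B = 2 × 1.602×10⁻¹⁹ × 1.17×10⁻³ × 1.61×10³ = 6.04×10⁻¹⁹ A²
I_n = √(6.04×10⁻¹⁹) = 7.77×10⁻¹⁰ A = 777 pA

777 pA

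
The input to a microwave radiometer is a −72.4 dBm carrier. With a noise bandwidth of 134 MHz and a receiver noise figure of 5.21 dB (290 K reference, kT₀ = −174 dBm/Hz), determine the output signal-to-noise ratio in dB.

Noise floor: N = −174 + 10 log₁₀(B) + NF
10 log₁₀(1.34×10⁸) = 81.27 dB
N = −174 + 81.27 + 5.21 = −87.52 dBm
SNR = P_sig − N = −72.4 − (−87.52) = 15.12 dB → 15.1 dB

15.1 dB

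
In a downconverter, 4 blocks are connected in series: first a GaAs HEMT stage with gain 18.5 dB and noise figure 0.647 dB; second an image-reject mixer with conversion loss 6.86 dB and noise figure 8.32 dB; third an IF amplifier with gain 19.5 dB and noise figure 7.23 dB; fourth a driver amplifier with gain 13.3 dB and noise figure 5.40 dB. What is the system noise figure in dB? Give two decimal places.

1.87 dB

Convert to linear (a loss of L dB is a gain of −L dB): F_i = 10^(NF_i/10), G_i = 10^(G_i,dB/10)
  Stage 1: F_1 = 10^(0.647/10) = 1.161, G_1 = 10^(18.5/10) = 70.79
  Stage 2: F_2 = 10^(8.32/10) = 6.792, G_2 = 10^(−6.86/10) = 0.2061
  Stage 3: F_3 = 10^(7.23/10) = 5.284, G_3 = 10^(19.5/10) = 89.13
  Stage 4: F_4 = 10^(5.40/10) = 3.467, G_4 = 10^(13.3/10) = 21.38
Friis cascade:
  F = 1.161 + (6.792 − 1)/70.79 + (5.284 − 1)/14.59 + (3.467 − 1)/1300 = 1.538
NF = 10 log₁₀(1.538) = 1.87 dB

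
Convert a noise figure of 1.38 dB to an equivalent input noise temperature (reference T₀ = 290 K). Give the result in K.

F = 10^(1.38/10) = 1.37404
T_e = (F − 1)·T₀ = (1.37404 − 1) × 290 = 108 K

108 K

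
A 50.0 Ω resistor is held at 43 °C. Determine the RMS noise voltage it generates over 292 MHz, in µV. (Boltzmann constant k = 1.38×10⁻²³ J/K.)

T = 43 °C + 273.15 = 316.15 K
V_n = √(4kTRB)
4kTRB = 4 × 1.38×10⁻²³ × 316.15 × 5.00×10¹ × 2.92×10⁸ = 2.55×10⁻¹⁰ V²
V_n = √(2.55×10⁻¹⁰) = 1.60×10⁻⁵ V = 16.0 µV

16.0 µV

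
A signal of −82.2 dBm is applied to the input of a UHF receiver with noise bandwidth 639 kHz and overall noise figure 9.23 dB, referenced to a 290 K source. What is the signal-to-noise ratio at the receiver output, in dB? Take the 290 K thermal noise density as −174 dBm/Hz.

Noise floor: N = −174 + 10 log₁₀(B) + NF
10 log₁₀(6.39×10⁵) = 58.06 dB
N = −174 + 58.06 + 9.23 = −106.71 dBm
SNR = P_sig − N = −82.2 − (−106.71) = 24.51 dB → 24.5 dB

24.5 dB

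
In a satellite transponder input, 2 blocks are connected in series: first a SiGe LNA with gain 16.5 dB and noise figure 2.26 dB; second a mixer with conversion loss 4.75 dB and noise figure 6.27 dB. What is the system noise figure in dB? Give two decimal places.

2.44 dB

Convert to linear (a loss of L dB is a gain of −L dB): F_i = 10^(NF_i/10), G_i = 10^(G_i,dB/10)
  Stage 1: F_1 = 10^(2.26/10) = 1.683, G_1 = 10^(16.5/10) = 44.67
  Stage 2: F_2 = 10^(6.27/10) = 4.236, G_2 = 10^(−4.75/10) = 0.3350
Friis cascade:
  F = 1.683 + (4.236 − 1)/44.67 = 1.755
NF = 10 log₁₀(1.755) = 2.44 dB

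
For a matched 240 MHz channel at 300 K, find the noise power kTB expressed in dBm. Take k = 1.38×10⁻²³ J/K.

P_n = kTB = 1.38×10⁻²³ × 300 × 2.40×10⁸ = 9.94×10⁻¹³ W
In dBm: 10 log₁₀(9.94×10⁻¹³ / 10⁻³) = −90.0 dBm

−90.0 dBm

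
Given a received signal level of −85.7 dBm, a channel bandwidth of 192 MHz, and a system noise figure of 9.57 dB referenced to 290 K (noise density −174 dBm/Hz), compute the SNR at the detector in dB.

Noise floor: N = −174 + 10 log₁₀(B) + NF
10 log₁₀(1.92×10⁸) = 82.83 dB
N = −174 + 82.83 + 9.57 = −81.60 dBm
SNR = P_sig − N = −85.7 − (−81.60) = −4.10 dB → −4.1 dB

−4.1 dB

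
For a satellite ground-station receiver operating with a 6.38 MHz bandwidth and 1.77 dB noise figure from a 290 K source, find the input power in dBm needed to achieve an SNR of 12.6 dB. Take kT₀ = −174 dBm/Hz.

−91.6 dBm

Sensitivity = −174 + 10 log₁₀(B) + NF + SNR_min
= −174 + 68.05 + 1.77 + 12.6
= −91.58 dBm → −91.6 dBm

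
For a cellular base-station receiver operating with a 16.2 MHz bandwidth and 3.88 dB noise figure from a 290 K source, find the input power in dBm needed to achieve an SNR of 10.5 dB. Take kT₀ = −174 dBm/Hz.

−87.5 dBm

Sensitivity = −174 + 10 log₁₀(B) + NF + SNR_min
= −174 + 72.1 + 3.88 + 10.5
= −87.52 dBm → −87.5 dBm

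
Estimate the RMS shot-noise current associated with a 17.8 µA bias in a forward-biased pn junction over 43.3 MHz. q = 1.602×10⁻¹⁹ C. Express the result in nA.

15.7 nA

I_n = √(2qI·B)
2qI·B = 2 × 1.602×10⁻¹⁹ × 1.78×10⁻⁵ × 4.33×10⁷ = 2.47×10⁻¹⁶ A²
I_n = √(2.47×10⁻¹⁶) = 1.57×10⁻⁸ A = 15.7 nA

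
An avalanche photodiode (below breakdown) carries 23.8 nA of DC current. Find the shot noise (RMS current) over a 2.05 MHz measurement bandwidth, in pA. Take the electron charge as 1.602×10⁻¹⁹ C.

I_n = √(2qI·B)
2qI·B = 2 × 1.602×10⁻¹⁹ × 2.38×10⁻⁸ × 2.05×10⁶ = 1.56×10⁻²⁰ A²
I_n = √(1.56×10⁻²⁰) = 1.25×10⁻¹⁰ A = 125 pA

125 pA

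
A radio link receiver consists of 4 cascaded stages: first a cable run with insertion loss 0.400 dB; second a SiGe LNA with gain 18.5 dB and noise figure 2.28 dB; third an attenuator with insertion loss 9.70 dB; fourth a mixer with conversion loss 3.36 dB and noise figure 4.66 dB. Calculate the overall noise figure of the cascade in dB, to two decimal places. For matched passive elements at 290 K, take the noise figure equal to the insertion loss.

Convert to linear (a loss of L dB is a gain of −L dB): F_i = 10^(NF_i/10), G_i = 10^(G_i,dB/10)
  Stage 1: F_1 = 10^(0.400/10) = 1.096, G_1 = 10^(−0.400/10) = 0.9120
  Stage 2: F_2 = 10^(2.28/10) = 1.690, G_2 = 10^(18.5/10) = 70.79
  Stage 3: F_3 = 10^(9.70/10) = 9.333, G_3 = 10^(−9.70/10) = 0.1072
  Stage 4: F_4 = 10^(4.66/10) = 2.924, G_4 = 10^(−3.36/10) = 0.4613
Friis cascade:
  F = 1.096 + (1.690 − 1)/0.9120 + (9.333 − 1)/64.57 + (2.924 − 1)/6.918 = 2.261
NF = 10 log₁₀(2.261) = 3.54 dB

3.54 dB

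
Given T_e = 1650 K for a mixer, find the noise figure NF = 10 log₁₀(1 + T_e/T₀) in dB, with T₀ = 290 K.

8.25 dB

F = 1 + T_e/T₀ = 1 + 1650/290 = 6.68966
NF = 10 log₁₀(6.68966) = 8.25 dB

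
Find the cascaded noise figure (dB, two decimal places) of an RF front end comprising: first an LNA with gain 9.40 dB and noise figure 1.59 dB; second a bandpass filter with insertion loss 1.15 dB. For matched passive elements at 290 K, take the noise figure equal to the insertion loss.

1.69 dB

Convert to linear (a loss of L dB is a gain of −L dB): F_i = 10^(NF_i/10), G_i = 10^(G_i,dB/10)
  Stage 1: F_1 = 10^(1.59/10) = 1.442, G_1 = 10^(9.40/10) = 8.710
  Stage 2: F_2 = 10^(1.15/10) = 1.303, G_2 = 10^(−1.15/10) = 0.7674
Friis cascade:
  F = 1.442 + (1.303 − 1)/8.710 = 1.477
NF = 10 log₁₀(1.477) = 1.69 dB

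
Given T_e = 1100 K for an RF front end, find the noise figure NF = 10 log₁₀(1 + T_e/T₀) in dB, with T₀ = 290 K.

F = 1 + T_e/T₀ = 1 + 1100/290 = 4.7931
NF = 10 log₁₀(4.7931) = 6.81 dB

6.81 dB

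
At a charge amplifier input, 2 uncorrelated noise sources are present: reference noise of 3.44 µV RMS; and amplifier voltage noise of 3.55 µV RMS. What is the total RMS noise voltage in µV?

Uncorrelated sources add in power (mean-square): V_tot = √(ΣV_i²)
V_tot = √[(3.44×10⁻⁶)² + (3.55×10⁻⁶)²] = 4.94×10⁻⁶ V = 4.94 µV

4.94 µV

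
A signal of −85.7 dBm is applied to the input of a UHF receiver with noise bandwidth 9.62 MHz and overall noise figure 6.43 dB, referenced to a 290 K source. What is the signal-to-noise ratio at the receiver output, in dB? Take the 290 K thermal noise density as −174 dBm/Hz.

Noise floor: N = −174 + 10 log₁₀(B) + NF
10 log₁₀(9.62×10⁶) = 69.83 dB
N = −174 + 69.83 + 6.43 = −97.74 dBm
SNR = P_sig − N = −85.7 − (−97.74) = 12.04 dB → 12.0 dB

12.0 dB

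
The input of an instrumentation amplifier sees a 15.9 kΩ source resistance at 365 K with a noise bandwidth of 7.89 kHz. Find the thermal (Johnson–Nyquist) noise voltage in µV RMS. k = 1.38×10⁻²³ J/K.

1.59 µV

V_n = √(4kTRB)
4kTRB = 4 × 1.38×10⁻²³ × 365 × 1.59×10⁴ × 7.89×10³ = 2.53×10⁻¹² V²
V_n = √(2.53×10⁻¹²) = 1.59×10⁻⁶ V = 1.59 µV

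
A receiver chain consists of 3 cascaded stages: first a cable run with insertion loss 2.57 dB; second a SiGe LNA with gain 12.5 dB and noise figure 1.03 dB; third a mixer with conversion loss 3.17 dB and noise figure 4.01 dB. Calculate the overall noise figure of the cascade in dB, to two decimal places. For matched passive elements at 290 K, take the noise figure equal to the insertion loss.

3.88 dB

Convert to linear (a loss of L dB is a gain of −L dB): F_i = 10^(NF_i/10), G_i = 10^(G_i,dB/10)
  Stage 1: F_1 = 10^(2.57/10) = 1.807, G_1 = 10^(−2.57/10) = 0.5534
  Stage 2: F_2 = 10^(1.03/10) = 1.268, G_2 = 10^(12.5/10) = 17.78
  Stage 3: F_3 = 10^(4.01/10) = 2.518, G_3 = 10^(−3.17/10) = 0.4819
Friis cascade:
  F = 1.807 + (1.268 − 1)/0.5534 + (2.518 − 1)/9.840 = 2.445
NF = 10 log₁₀(2.445) = 3.88 dB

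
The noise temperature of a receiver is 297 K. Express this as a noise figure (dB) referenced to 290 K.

3.06 dB

F = 1 + T_e/T₀ = 1 + 297/290 = 2.02414
NF = 10 log₁₀(2.02414) = 3.06 dB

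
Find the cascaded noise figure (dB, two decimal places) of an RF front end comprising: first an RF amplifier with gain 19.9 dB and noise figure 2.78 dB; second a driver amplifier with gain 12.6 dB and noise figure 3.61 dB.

Convert to linear (a loss of L dB is a gain of −L dB): F_i = 10^(NF_i/10), G_i = 10^(G_i,dB/10)
  Stage 1: F_1 = 10^(2.78/10) = 1.897, G_1 = 10^(19.9/10) = 97.72
  Stage 2: F_2 = 10^(3.61/10) = 2.296, G_2 = 10^(12.6/10) = 18.20
Friis cascade:
  F = 1.897 + (2.296 − 1)/97.72 = 1.910
NF = 10 log₁₀(1.910) = 2.81 dB

2.81 dB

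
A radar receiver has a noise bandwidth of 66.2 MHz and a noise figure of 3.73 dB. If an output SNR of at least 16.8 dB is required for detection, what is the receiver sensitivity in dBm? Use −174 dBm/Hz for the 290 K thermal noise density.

−75.3 dBm

Sensitivity = −174 + 10 log₁₀(B) + NF + SNR_min
= −174 + 78.21 + 3.73 + 16.8
= −75.26 dBm → −75.3 dBm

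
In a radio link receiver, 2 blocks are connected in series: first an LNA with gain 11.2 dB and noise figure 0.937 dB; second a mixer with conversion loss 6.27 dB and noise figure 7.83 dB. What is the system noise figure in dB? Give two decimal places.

2.11 dB

Convert to linear (a loss of L dB is a gain of −L dB): F_i = 10^(NF_i/10), G_i = 10^(G_i,dB/10)
  Stage 1: F_1 = 10^(0.937/10) = 1.241, G_1 = 10^(11.2/10) = 13.18
  Stage 2: F_2 = 10^(7.83/10) = 6.067, G_2 = 10^(−6.27/10) = 0.2360
Friis cascade:
  F = 1.241 + (6.067 − 1)/13.18 = 1.625
NF = 10 log₁₀(1.625) = 2.11 dB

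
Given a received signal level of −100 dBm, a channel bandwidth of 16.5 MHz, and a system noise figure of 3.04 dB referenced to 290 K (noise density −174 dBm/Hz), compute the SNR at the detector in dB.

Noise floor: N = −174 + 10 log₁₀(B) + NF
10 log₁₀(1.65×10⁷) = 72.17 dB
N = −174 + 72.17 + 3.04 = −98.79 dBm
SNR = P_sig − N = −100 − (−98.79) = −1.21 dB → −1.2 dB

−1.2 dB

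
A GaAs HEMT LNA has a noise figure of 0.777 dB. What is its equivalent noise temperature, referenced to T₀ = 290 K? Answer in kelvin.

F = 10^(0.777/10) = 1.19591
T_e = (F − 1)·T₀ = (1.19591 − 1) × 290 = 56.8 K

56.8 K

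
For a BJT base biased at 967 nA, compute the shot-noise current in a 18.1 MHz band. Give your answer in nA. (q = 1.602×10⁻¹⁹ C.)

2.37 nA

I_n = √(2qI·B)
2qI·B = 2 × 1.602×10⁻¹⁹ × 9.67×10⁻⁷ × 1.81×10⁷ = 5.61×10⁻¹⁸ A²
I_n = √(5.61×10⁻¹⁸) = 2.37×10⁻⁹ A = 2.37 nA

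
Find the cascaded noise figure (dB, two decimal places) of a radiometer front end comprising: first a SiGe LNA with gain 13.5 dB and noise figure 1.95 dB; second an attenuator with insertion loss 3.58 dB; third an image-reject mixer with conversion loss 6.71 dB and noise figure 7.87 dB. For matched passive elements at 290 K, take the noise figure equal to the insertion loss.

Convert to linear (a loss of L dB is a gain of −L dB): F_i = 10^(NF_i/10), G_i = 10^(G_i,dB/10)
  Stage 1: F_1 = 10^(1.95/10) = 1.567, G_1 = 10^(13.5/10) = 22.39
  Stage 2: F_2 = 10^(3.58/10) = 2.280, G_2 = 10^(−3.58/10) = 0.4385
  Stage 3: F_3 = 10^(7.87/10) = 6.124, G_3 = 10^(−6.71/10) = 0.2133
Friis cascade:
  F = 1.567 + (2.280 − 1)/22.39 + (6.124 − 1)/9.817 = 2.146
NF = 10 log₁₀(2.146) = 3.32 dB

3.32 dB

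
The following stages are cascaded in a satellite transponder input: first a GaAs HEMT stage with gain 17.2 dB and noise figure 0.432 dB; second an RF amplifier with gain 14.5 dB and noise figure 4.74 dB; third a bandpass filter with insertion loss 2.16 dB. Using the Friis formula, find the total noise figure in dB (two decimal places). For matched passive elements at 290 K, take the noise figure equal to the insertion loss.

Convert to linear (a loss of L dB is a gain of −L dB): F_i = 10^(NF_i/10), G_i = 10^(G_i,dB/10)
  Stage 1: F_1 = 10^(0.432/10) = 1.105, G_1 = 10^(17.2/10) = 52.48
  Stage 2: F_2 = 10^(4.74/10) = 2.979, G_2 = 10^(14.5/10) = 28.18
  Stage 3: F_3 = 10^(2.16/10) = 1.644, G_3 = 10^(−2.16/10) = 0.6081
Friis cascade:
  F = 1.105 + (2.979 − 1)/52.48 + (1.644 − 1)/1479 = 1.143
NF = 10 log₁₀(1.143) = 0.58 dB

0.58 dB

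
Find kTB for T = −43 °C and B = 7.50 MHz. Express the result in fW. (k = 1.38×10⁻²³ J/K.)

T = −43 °C + 273.15 = 230.15 K
P_n = kTB = 1.38×10⁻²³ × 230.15 × 7.50×10⁶ = 2.38×10⁻¹⁴ W = 23.8 fW

23.8 fW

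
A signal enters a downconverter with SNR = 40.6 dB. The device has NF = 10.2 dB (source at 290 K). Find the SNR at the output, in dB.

By definition F = SNR_in/SNR_out, so in dB: SNR_out = SNR_in − NF
SNR_out = 40.6 − 10.2 = 30.4 dB

30.4 dB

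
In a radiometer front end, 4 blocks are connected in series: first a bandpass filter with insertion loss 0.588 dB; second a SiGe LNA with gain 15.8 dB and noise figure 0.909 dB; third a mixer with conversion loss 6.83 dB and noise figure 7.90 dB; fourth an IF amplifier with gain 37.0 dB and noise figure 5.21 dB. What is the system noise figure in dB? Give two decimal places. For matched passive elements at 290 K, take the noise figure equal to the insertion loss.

2.80 dB

Convert to linear (a loss of L dB is a gain of −L dB): F_i = 10^(NF_i/10), G_i = 10^(G_i,dB/10)
  Stage 1: F_1 = 10^(0.588/10) = 1.145, G_1 = 10^(−0.588/10) = 0.8734
  Stage 2: F_2 = 10^(0.909/10) = 1.233, G_2 = 10^(15.8/10) = 38.02
  Stage 3: F_3 = 10^(7.90/10) = 6.166, G_3 = 10^(−6.83/10) = 0.2075
  Stage 4: F_4 = 10^(5.21/10) = 3.319, G_4 = 10^(37.0/10) = 5012
Friis cascade:
  F = 1.145 + (1.233 − 1)/0.8734 + (6.166 − 1)/33.20 + (3.319 − 1)/6.890 = 1.904
NF = 10 log₁₀(1.904) = 2.80 dB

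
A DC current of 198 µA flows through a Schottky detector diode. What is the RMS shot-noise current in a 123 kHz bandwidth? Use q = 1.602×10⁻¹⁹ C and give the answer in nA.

I_n = √(2qI·B)
2qI·B = 2 × 1.602×10⁻¹⁹ × 1.98×10⁻⁴ × 1.23×10⁵ = 7.80×10⁻¹⁸ A²
I_n = √(7.80×10⁻¹⁸) = 2.79×10⁻⁹ A = 2.79 nA

2.79 nA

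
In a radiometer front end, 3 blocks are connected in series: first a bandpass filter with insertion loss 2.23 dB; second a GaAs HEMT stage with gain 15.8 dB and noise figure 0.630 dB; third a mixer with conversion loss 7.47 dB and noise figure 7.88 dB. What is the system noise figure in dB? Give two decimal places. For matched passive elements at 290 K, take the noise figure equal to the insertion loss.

Convert to linear (a loss of L dB is a gain of −L dB): F_i = 10^(NF_i/10), G_i = 10^(G_i,dB/10)
  Stage 1: F_1 = 10^(2.23/10) = 1.671, G_1 = 10^(−2.23/10) = 0.5984
  Stage 2: F_2 = 10^(0.630/10) = 1.156, G_2 = 10^(15.8/10) = 38.02
  Stage 3: F_3 = 10^(7.88/10) = 6.138, G_3 = 10^(−7.47/10) = 0.1791
Friis cascade:
  F = 1.671 + (1.156 − 1)/0.5984 + (6.138 − 1)/22.75 = 2.158
NF = 10 log₁₀(2.158) = 3.34 dB

3.34 dB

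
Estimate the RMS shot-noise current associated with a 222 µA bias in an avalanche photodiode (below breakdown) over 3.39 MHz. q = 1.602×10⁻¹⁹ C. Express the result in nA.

I_n = √(2qI·B)
2qI·B = 2 × 1.602×10⁻¹⁹ × 2.22×10⁻⁴ × 3.39×10⁶ = 2.41×10⁻¹⁶ A²
I_n = √(2.41×10⁻¹⁶) = 1.55×10⁻⁸ A = 15.5 nA

15.5 nA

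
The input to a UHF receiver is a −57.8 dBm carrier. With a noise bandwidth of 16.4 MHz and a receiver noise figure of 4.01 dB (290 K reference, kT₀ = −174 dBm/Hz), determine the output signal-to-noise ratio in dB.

40.0 dB

Noise floor: N = −174 + 10 log₁₀(B) + NF
10 log₁₀(1.64×10⁷) = 72.15 dB
N = −174 + 72.15 + 4.01 = −97.84 dBm
SNR = P_sig − N = −57.8 − (−97.84) = 40.04 dB → 40.0 dB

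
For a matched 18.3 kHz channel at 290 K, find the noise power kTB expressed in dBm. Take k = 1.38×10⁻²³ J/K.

P_n = kTB = 1.38×10⁻²³ × 290 × 1.83×10⁴ = 7.32×10⁻¹⁷ W
In dBm: 10 log₁₀(7.32×10⁻¹⁷ / 10⁻³) = −131.4 dBm

−131.4 dBm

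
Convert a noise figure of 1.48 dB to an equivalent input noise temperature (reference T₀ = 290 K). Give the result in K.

F = 10^(1.48/10) = 1.40605
T_e = (F − 1)·T₀ = (1.40605 − 1) × 290 = 118 K

118 K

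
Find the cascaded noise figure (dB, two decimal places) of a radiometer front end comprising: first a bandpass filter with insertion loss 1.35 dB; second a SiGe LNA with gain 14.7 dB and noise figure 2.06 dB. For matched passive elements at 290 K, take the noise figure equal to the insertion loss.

Convert to linear (a loss of L dB is a gain of −L dB): F_i = 10^(NF_i/10), G_i = 10^(G_i,dB/10)
  Stage 1: F_1 = 10^(1.35/10) = 1.365, G_1 = 10^(−1.35/10) = 0.7328
  Stage 2: F_2 = 10^(2.06/10) = 1.607, G_2 = 10^(14.7/10) = 29.51
Friis cascade:
  F = 1.365 + (1.607 − 1)/0.7328 = 2.193
NF = 10 log₁₀(2.193) = 3.41 dB

3.41 dB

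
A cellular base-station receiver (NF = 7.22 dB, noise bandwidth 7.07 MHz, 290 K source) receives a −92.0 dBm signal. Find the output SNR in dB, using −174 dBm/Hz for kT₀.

6.3 dB

Noise floor: N = −174 + 10 log₁₀(B) + NF
10 log₁₀(7.07×10⁶) = 68.49 dB
N = −174 + 68.49 + 7.22 = −98.29 dBm
SNR = P_sig − N = −92.0 − (−98.29) = 6.29 dB → 6.3 dB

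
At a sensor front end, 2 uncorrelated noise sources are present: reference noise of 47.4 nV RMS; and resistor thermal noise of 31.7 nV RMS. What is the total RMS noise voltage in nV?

57.0 nV

Uncorrelated sources add in power (mean-square): V_tot = √(ΣV_i²)
V_tot = √[(4.74×10⁻⁸)² + (3.17×10⁻⁸)²] = 5.70×10⁻⁸ V = 57.0 nV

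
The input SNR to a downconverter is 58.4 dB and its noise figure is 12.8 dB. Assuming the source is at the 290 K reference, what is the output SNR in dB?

By definition F = SNR_in/SNR_out, so in dB: SNR_out = SNR_in − NF
SNR_out = 58.4 − 12.8 = 45.6 dB

45.6 dB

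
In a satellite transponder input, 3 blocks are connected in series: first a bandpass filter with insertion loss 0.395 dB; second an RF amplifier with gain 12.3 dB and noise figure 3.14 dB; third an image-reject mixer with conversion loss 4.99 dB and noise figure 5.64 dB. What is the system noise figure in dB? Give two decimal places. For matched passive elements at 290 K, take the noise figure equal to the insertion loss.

3.85 dB

Convert to linear (a loss of L dB is a gain of −L dB): F_i = 10^(NF_i/10), G_i = 10^(G_i,dB/10)
  Stage 1: F_1 = 10^(0.395/10) = 1.095, G_1 = 10^(−0.395/10) = 0.9131
  Stage 2: F_2 = 10^(3.14/10) = 2.061, G_2 = 10^(12.3/10) = 16.98
  Stage 3: F_3 = 10^(5.64/10) = 3.664, G_3 = 10^(−4.99/10) = 0.3170
Friis cascade:
  F = 1.095 + (2.061 − 1)/0.9131 + (3.664 − 1)/15.51 = 2.429
NF = 10 log₁₀(2.429) = 3.85 dB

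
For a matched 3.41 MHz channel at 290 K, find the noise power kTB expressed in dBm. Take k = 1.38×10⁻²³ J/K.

−108.6 dBm

P_n = kTB = 1.38×10⁻²³ × 290 × 3.41×10⁶ = 1.36×10⁻¹⁴ W
In dBm: 10 log₁₀(1.36×10⁻¹⁴ / 10⁻³) = −108.6 dBm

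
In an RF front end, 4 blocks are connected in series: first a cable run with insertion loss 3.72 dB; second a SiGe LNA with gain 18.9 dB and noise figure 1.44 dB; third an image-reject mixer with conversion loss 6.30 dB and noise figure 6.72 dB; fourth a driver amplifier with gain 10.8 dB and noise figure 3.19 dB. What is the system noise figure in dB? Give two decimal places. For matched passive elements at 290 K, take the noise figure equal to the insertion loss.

Convert to linear (a loss of L dB is a gain of −L dB): F_i = 10^(NF_i/10), G_i = 10^(G_i,dB/10)
  Stage 1: F_1 = 10^(3.72/10) = 2.355, G_1 = 10^(−3.72/10) = 0.4246
  Stage 2: F_2 = 10^(1.44/10) = 1.393, G_2 = 10^(18.9/10) = 77.62
  Stage 3: F_3 = 10^(6.72/10) = 4.699, G_3 = 10^(−6.30/10) = 0.2344
  Stage 4: F_4 = 10^(3.19/10) = 2.084, G_4 = 10^(10.8/10) = 12.02
Friis cascade:
  F = 2.355 + (1.393 − 1)/0.4246 + (4.699 − 1)/32.96 + (2.084 − 1)/7.727 = 3.534
NF = 10 log₁₀(3.534) = 5.48 dB

5.48 dB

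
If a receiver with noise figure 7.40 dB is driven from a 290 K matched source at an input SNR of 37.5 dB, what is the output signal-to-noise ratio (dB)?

30.10 dB

By definition F = SNR_in/SNR_out, so in dB: SNR_out = SNR_in − NF
SNR_out = 37.5 − 7.40 = 30.10 dB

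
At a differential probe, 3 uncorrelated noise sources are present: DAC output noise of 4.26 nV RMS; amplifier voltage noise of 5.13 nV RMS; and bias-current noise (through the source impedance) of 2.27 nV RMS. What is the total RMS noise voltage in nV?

7.04 nV

Uncorrelated sources add in power (mean-square): V_tot = √(ΣV_i²)
V_tot = √[(4.26×10⁻⁹)² + (5.13×10⁻⁹)² + (2.27×10⁻⁹)²] = 7.04×10⁻⁹ V = 7.04 nV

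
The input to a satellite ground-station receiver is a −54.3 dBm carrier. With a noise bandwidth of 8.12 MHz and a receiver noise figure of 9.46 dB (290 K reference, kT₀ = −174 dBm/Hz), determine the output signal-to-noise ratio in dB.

41.1 dB

Noise floor: N = −174 + 10 log₁₀(B) + NF
10 log₁₀(8.12×10⁶) = 69.1 dB
N = −174 + 69.1 + 9.46 = −95.44 dBm
SNR = P_sig − N = −54.3 − (−95.44) = 41.14 dB → 41.1 dB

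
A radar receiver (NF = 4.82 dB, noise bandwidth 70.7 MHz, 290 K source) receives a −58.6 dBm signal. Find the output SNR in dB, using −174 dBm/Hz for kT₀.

Noise floor: N = −174 + 10 log₁₀(B) + NF
10 log₁₀(7.07×10⁷) = 78.49 dB
N = −174 + 78.49 + 4.82 = −90.69 dBm
SNR = P_sig − N = −58.6 − (−90.69) = 32.09 dB → 32.1 dB

32.1 dB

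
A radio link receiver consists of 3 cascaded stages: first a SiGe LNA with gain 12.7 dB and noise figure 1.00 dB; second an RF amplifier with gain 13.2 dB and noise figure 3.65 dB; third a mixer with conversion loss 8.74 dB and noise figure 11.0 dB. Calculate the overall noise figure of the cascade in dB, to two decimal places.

Convert to linear (a loss of L dB is a gain of −L dB): F_i = 10^(NF_i/10), G_i = 10^(G_i,dB/10)
  Stage 1: F_1 = 10^(1.00/10) = 1.259, G_1 = 10^(12.7/10) = 18.62
  Stage 2: F_2 = 10^(3.65/10) = 2.317, G_2 = 10^(13.2/10) = 20.89
  Stage 3: F_3 = 10^(11.0/10) = 12.59, G_3 = 10^(−8.74/10) = 0.1337
Friis cascade:
  F = 1.259 + (2.317 − 1)/18.62 + (12.59 − 1)/389.0 = 1.359
NF = 10 log₁₀(1.359) = 1.33 dB

1.33 dB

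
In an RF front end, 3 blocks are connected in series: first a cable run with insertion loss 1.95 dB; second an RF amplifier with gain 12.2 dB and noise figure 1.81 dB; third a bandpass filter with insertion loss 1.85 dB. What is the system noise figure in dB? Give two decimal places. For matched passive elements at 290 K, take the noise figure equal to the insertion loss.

3.85 dB

Convert to linear (a loss of L dB is a gain of −L dB): F_i = 10^(NF_i/10), G_i = 10^(G_i,dB/10)
  Stage 1: F_1 = 10^(1.95/10) = 1.567, G_1 = 10^(−1.95/10) = 0.6383
  Stage 2: F_2 = 10^(1.81/10) = 1.517, G_2 = 10^(12.2/10) = 16.60
  Stage 3: F_3 = 10^(1.85/10) = 1.531, G_3 = 10^(−1.85/10) = 0.6531
Friis cascade:
  F = 1.567 + (1.517 − 1)/0.6383 + (1.531 − 1)/10.59 = 2.427
NF = 10 log₁₀(2.427) = 3.85 dB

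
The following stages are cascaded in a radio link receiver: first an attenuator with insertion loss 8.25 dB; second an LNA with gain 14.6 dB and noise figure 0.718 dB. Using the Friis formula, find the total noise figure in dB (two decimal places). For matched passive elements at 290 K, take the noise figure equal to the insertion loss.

Convert to linear (a loss of L dB is a gain of −L dB): F_i = 10^(NF_i/10), G_i = 10^(G_i,dB/10)
  Stage 1: F_1 = 10^(8.25/10) = 6.683, G_1 = 10^(−8.25/10) = 0.1496
  Stage 2: F_2 = 10^(0.718/10) = 1.180, G_2 = 10^(14.6/10) = 28.84
Friis cascade:
  F = 6.683 + (1.180 − 1)/0.1496 = 7.885
NF = 10 log₁₀(7.885) = 8.97 dB

8.97 dB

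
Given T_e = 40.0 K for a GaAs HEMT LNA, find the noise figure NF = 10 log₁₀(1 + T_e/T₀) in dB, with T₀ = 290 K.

0.561 dB

F = 1 + T_e/T₀ = 1 + 40.0/290 = 1.13793
NF = 10 log₁₀(1.13793) = 0.561 dB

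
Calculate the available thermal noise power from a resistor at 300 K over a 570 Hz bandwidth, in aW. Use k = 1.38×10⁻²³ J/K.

P_n = kTB = 1.38×10⁻²³ × 300 × 5.70×10² = 2.36×10⁻¹⁸ W = 2.36 aW

2.36 aW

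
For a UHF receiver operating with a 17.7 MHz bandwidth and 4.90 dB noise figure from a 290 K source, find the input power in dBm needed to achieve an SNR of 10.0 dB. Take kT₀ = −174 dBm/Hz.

−86.6 dBm

Sensitivity = −174 + 10 log₁₀(B) + NF + SNR_min
= −174 + 72.48 + 4.90 + 10.0
= −86.62 dBm → −86.6 dBm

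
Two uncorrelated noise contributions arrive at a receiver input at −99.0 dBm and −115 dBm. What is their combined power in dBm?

Convert to linear, add, convert back:
P₁ = 1.26×10⁻¹³ W, P₂ = 3.16×10⁻¹⁵ W
P_tot = 1.29×10⁻¹³ W → 10 log₁₀(P_tot / 10⁻³) = −98.9 dBm

−98.9 dBm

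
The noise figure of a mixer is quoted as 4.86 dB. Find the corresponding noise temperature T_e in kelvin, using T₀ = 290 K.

F = 10^(4.86/10) = 3.06196
T_e = (F − 1)·T₀ = (3.06196 − 1) × 290 = 598 K

598 K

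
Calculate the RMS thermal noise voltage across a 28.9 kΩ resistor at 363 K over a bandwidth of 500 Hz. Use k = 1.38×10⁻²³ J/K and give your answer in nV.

V_n = √(4kTRB)
4kTRB = 4 × 1.38×10⁻²³ × 363 × 2.89×10⁴ × 5.00×10² = 2.90×10⁻¹³ V²
V_n = √(2.90×10⁻¹³) = 5.38×10⁻⁷ V = 538 nV

538 nV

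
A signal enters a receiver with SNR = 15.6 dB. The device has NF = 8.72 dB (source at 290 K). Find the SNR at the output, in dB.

By definition F = SNR_in/SNR_out, so in dB: SNR_out = SNR_in − NF
SNR_out = 15.6 − 8.72 = 6.88 dB

6.88 dB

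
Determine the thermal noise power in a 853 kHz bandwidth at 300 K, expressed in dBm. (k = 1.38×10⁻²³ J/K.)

P_n = kTB = 1.38×10⁻²³ × 300 × 8.53×10⁵ = 3.53×10⁻¹⁵ W
In dBm: 10 log₁₀(3.53×10⁻¹⁵ / 10⁻³) = −114.5 dBm

−114.5 dBm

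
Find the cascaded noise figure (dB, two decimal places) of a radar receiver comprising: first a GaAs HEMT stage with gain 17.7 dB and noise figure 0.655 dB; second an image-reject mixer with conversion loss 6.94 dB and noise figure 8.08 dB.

Convert to linear (a loss of L dB is a gain of −L dB): F_i = 10^(NF_i/10), G_i = 10^(G_i,dB/10)
  Stage 1: F_1 = 10^(0.655/10) = 1.163, G_1 = 10^(17.7/10) = 58.88
  Stage 2: F_2 = 10^(8.08/10) = 6.427, G_2 = 10^(−6.94/10) = 0.2023
Friis cascade:
  F = 1.163 + (6.427 − 1)/58.88 = 1.255
NF = 10 log₁₀(1.255) = 0.99 dB

0.99 dB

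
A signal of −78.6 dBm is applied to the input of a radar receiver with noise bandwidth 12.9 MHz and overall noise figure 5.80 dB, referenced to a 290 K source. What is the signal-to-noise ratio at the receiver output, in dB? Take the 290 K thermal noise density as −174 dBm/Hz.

Noise floor: N = −174 + 10 log₁₀(B) + NF
10 log₁₀(1.29×10⁷) = 71.11 dB
N = −174 + 71.11 + 5.80 = −97.09 dBm
SNR = P_sig − N = −78.6 − (−97.09) = 18.49 dB → 18.5 dB

18.5 dB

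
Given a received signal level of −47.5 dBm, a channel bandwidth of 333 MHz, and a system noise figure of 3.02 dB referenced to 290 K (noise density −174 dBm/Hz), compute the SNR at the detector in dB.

38.3 dB

Noise floor: N = −174 + 10 log₁₀(B) + NF
10 log₁₀(3.33×10⁸) = 85.22 dB
N = −174 + 85.22 + 3.02 = −85.76 dBm
SNR = P_sig − N = −47.5 − (−85.76) = 38.26 dB → 38.3 dB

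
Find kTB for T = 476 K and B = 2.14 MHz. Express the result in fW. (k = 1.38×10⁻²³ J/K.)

P_n = kTB = 1.38×10⁻²³ × 476 × 2.14×10⁶ = 1.41×10⁻¹⁴ W = 14.1 fW

14.1 fW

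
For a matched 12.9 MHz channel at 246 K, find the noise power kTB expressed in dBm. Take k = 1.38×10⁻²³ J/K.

P_n = kTB = 1.38×10⁻²³ × 246 × 1.29×10⁷ = 4.38×10⁻¹⁴ W
In dBm: 10 log₁₀(4.38×10⁻¹⁴ / 10⁻³) = −103.6 dBm

−103.6 dBm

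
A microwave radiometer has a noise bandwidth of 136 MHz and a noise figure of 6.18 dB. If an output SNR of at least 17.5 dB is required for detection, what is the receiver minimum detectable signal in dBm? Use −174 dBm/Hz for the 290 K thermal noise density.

−69.0 dBm

Sensitivity = −174 + 10 log₁₀(B) + NF + SNR_min
= −174 + 81.34 + 6.18 + 17.5
= −68.98 dBm → −69.0 dBm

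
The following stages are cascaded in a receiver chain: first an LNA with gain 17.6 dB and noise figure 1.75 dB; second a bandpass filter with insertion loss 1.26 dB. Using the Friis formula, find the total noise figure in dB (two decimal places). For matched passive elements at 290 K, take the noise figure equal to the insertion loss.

1.77 dB

Convert to linear (a loss of L dB is a gain of −L dB): F_i = 10^(NF_i/10), G_i = 10^(G_i,dB/10)
  Stage 1: F_1 = 10^(1.75/10) = 1.496, G_1 = 10^(17.6/10) = 57.54
  Stage 2: F_2 = 10^(1.26/10) = 1.337, G_2 = 10^(−1.26/10) = 0.7482
Friis cascade:
  F = 1.496 + (1.337 − 1)/57.54 = 1.502
NF = 10 log₁₀(1.502) = 1.77 dB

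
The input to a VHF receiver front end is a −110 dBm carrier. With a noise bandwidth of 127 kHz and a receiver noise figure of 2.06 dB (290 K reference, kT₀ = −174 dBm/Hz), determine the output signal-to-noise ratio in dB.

10.9 dB

Noise floor: N = −174 + 10 log₁₀(B) + NF
10 log₁₀(1.27×10⁵) = 51.04 dB
N = −174 + 51.04 + 2.06 = −120.90 dBm
SNR = P_sig − N = −110 − (−120.90) = 10.90 dB → 10.9 dB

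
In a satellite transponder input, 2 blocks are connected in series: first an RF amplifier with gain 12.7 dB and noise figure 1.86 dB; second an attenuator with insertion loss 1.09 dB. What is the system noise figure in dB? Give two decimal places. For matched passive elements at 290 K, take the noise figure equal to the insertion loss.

1.90 dB

Convert to linear (a loss of L dB is a gain of −L dB): F_i = 10^(NF_i/10), G_i = 10^(G_i,dB/10)
  Stage 1: F_1 = 10^(1.86/10) = 1.535, G_1 = 10^(12.7/10) = 18.62
  Stage 2: F_2 = 10^(1.09/10) = 1.285, G_2 = 10^(−1.09/10) = 0.7780
Friis cascade:
  F = 1.535 + (1.285 − 1)/18.62 = 1.550
NF = 10 log₁₀(1.550) = 1.90 dB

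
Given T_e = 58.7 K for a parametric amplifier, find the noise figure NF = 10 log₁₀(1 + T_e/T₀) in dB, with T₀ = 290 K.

F = 1 + T_e/T₀ = 1 + 58.7/290 = 1.20241
NF = 10 log₁₀(1.20241) = 0.801 dB

0.801 dB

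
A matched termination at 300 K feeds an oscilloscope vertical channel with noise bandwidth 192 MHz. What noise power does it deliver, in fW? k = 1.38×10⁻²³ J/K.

795 fW

P_n = kTB = 1.38×10⁻²³ × 300 × 1.92×10⁸ = 7.95×10⁻¹³ W = 795 fW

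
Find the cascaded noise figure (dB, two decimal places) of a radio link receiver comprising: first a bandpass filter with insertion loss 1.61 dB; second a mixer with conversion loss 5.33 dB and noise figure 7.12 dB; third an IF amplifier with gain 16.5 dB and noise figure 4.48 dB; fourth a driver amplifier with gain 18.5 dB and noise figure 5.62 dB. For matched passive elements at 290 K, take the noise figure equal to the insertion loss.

12.22 dB

Convert to linear (a loss of L dB is a gain of −L dB): F_i = 10^(NF_i/10), G_i = 10^(G_i,dB/10)
  Stage 1: F_1 = 10^(1.61/10) = 1.449, G_1 = 10^(−1.61/10) = 0.6902
  Stage 2: F_2 = 10^(7.12/10) = 5.152, G_2 = 10^(−5.33/10) = 0.2931
  Stage 3: F_3 = 10^(4.48/10) = 2.805, G_3 = 10^(16.5/10) = 44.67
  Stage 4: F_4 = 10^(5.62/10) = 3.648, G_4 = 10^(18.5/10) = 70.79
Friis cascade:
  F = 1.449 + (5.152 − 1)/0.6902 + (2.805 − 1)/0.2023 + (3.648 − 1)/9.036 = 16.68
NF = 10 log₁₀(16.68) = 12.22 dB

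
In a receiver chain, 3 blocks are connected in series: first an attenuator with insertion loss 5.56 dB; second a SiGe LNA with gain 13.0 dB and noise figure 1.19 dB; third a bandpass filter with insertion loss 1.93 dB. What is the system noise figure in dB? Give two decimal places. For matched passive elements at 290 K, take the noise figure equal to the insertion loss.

Convert to linear (a loss of L dB is a gain of −L dB): F_i = 10^(NF_i/10), G_i = 10^(G_i,dB/10)
  Stage 1: F_1 = 10^(5.56/10) = 3.597, G_1 = 10^(−5.56/10) = 0.2780
  Stage 2: F_2 = 10^(1.19/10) = 1.315, G_2 = 10^(13.0/10) = 19.95
  Stage 3: F_3 = 10^(1.93/10) = 1.560, G_3 = 10^(−1.93/10) = 0.6412
Friis cascade:
  F = 3.597 + (1.315 − 1)/0.2780 + (1.560 − 1)/5.546 = 4.832
NF = 10 log₁₀(4.832) = 6.84 dB

6.84 dB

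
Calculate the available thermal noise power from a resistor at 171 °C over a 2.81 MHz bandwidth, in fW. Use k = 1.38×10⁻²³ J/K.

17.2 fW

T = 171 °C + 273.15 = 444.15 K
P_n = kTB = 1.38×10⁻²³ × 444.15 × 2.81×10⁶ = 1.72×10⁻¹⁴ W = 17.2 fW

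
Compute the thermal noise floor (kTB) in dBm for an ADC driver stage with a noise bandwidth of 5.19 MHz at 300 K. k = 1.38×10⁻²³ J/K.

−106.7 dBm

P_n = kTB = 1.38×10⁻²³ × 300 × 5.19×10⁶ = 2.15×10⁻¹⁴ W
In dBm: 10 log₁₀(2.15×10⁻¹⁴ / 10⁻³) = −106.7 dBm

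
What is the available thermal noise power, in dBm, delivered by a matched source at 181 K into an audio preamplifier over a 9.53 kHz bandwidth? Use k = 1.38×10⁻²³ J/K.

−136.2 dBm

P_n = kTB = 1.38×10⁻²³ × 181 × 9.53×10³ = 2.38×10⁻¹⁷ W
In dBm: 10 log₁₀(2.38×10⁻¹⁷ / 10⁻³) = −136.2 dBm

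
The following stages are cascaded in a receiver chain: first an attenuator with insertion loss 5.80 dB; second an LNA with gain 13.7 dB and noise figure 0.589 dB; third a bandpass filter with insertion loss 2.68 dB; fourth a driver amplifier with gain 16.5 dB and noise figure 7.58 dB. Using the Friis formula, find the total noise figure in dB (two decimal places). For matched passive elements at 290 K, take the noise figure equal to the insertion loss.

Convert to linear (a loss of L dB is a gain of −L dB): F_i = 10^(NF_i/10), G_i = 10^(G_i,dB/10)
  Stage 1: F_1 = 10^(5.80/10) = 3.802, G_1 = 10^(−5.80/10) = 0.2630
  Stage 2: F_2 = 10^(0.589/10) = 1.145, G_2 = 10^(13.7/10) = 23.44
  Stage 3: F_3 = 10^(2.68/10) = 1.854, G_3 = 10^(−2.68/10) = 0.5395
  Stage 4: F_4 = 10^(7.58/10) = 5.728, G_4 = 10^(16.5/10) = 44.67
Friis cascade:
  F = 3.802 + (1.145 − 1)/0.2630 + (1.854 − 1)/6.166 + (5.728 − 1)/3.327 = 5.914
NF = 10 log₁₀(5.914) = 7.72 dB

7.72 dB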